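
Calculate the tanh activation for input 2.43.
0.9846

tanh(2.43) = (e^(2.43) - e^(-2.43))/(e^(2.43) + e^(-2.43)) = 0.9846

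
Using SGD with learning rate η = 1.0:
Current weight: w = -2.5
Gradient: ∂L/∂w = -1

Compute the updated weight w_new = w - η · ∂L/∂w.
w_new = -1.5

w_new = w - η·∂L/∂w = -2.5 - 1.0×(-1) = -2.5 - (-1) = -1.5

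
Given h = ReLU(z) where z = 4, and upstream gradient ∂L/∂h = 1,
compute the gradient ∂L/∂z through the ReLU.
∂L/∂z = 1

h = ReLU(4) = 4
Since z > 0: ∂h/∂z = 1
∂L/∂z = ∂L/∂h · ∂h/∂z = 1 × 1 = 1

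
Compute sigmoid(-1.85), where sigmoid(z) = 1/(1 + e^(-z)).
0.1359

sigmoid(-1.85) = 1/(1 + e^(1.85)) = 1/(1 + 6.36) = 0.1359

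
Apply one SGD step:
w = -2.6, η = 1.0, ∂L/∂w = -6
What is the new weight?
w_new = 3.4

w_new = w - η·∂L/∂w = -2.6 - 1.0×(-6) = -2.6 - (-6) = 3.4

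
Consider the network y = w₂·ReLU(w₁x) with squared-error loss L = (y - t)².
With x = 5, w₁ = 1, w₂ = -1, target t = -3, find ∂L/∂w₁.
∂L/∂w₁ = 20

Forward pass:
z = w₁x = 1×5 = 5
h = ReLU(5) = 5
y = w₂h = -1×5 = -5

Backward pass:
∂L/∂y = 2(y - t) = 2(-5 - -3) = -4
∂y/∂h = w₂ = -1
∂h/∂z = 1 (ReLU derivative)
∂z/∂w₁ = x = 5

∂L/∂w₁ = -4 × -1 × 1 × 5 = 20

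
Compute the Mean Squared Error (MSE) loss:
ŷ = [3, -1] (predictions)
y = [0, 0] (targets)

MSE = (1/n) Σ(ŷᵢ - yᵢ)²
MSE = 5

MSE = (1/2)((3-0)² + (-1-0)²) = (1/2)(9 + 1) = 5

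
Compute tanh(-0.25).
-0.2449

tanh(-0.25) = (e^(-0.25) - e^(0.25))/(e^(-0.25) + e^(0.25)) = -0.2449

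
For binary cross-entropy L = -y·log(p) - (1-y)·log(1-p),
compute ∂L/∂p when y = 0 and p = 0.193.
∂L/∂p = 1.239

∂L/∂p = -y/p + (1-y)/(1-p) = 0 + 1/0.807 = 1.239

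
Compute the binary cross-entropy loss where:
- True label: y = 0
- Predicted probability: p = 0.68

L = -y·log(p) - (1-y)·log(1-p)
L = 1.139

L = -0·log(0.68) - 1·log(0.32) = -log(0.32) = 1.139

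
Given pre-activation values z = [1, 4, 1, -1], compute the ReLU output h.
h = [1, 4, 1, 0]

ReLU applied element-wise: max(0,1)=1, max(0,4)=4, max(0,1)=1, max(0,-1)=0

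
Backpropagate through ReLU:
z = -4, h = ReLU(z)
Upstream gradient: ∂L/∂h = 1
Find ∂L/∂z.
∂L/∂z = 0

h = ReLU(-4) = 0
Since z < 0: ∂h/∂z = 0
∂L/∂z = ∂L/∂h · ∂h/∂z = 1 × 0 = 0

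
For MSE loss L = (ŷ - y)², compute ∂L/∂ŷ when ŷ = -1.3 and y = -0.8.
∂L/∂ŷ = -1.0

∂L/∂ŷ = 2(ŷ - y) = 2(-1.3 - -0.8) = 2(-0.5) = -1.0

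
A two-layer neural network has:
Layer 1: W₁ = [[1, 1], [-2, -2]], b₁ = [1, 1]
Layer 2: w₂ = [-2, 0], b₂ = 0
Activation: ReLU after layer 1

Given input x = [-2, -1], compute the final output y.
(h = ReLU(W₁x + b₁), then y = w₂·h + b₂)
y = 0

Layer 1 pre-activation: z₁ = [-2, 7]
After ReLU: h = [0, 7]
Layer 2 output: y = -2×0 + 0×7 + 0 = 0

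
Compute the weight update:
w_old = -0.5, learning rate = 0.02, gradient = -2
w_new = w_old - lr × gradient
w_new = -0.46

w_new = w - η·∂L/∂w = -0.5 - 0.02×(-2) = -0.5 - (-0.04) = -0.46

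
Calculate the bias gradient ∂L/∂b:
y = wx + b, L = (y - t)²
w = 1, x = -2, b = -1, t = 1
∂L/∂b = -8

y = wx + b = (1)(-2) + -1 = -3
∂L/∂y = 2(y - t) = 2(-3 - 1) = -8
∂y/∂b = 1
∂L/∂b = ∂L/∂y · ∂y/∂b = -8 × 1 = -8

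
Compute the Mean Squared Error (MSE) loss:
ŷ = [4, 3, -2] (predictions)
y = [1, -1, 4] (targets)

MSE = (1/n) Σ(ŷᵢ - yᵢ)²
MSE = 20.33

MSE = (1/3)((4-1)² + (3--1)² + (-2-4)²) = (1/3)(9 + 16 + 36) = 20.33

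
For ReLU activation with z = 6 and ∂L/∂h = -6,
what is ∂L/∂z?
∂L/∂z = -6

h = ReLU(6) = 6
Since z > 0: ∂h/∂z = 1
∂L/∂z = ∂L/∂h · ∂h/∂z = -6 × 1 = -6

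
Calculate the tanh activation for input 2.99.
0.995

tanh(2.99) = (e^(2.99) - e^(-2.99))/(e^(2.99) + e^(-2.99)) = 0.995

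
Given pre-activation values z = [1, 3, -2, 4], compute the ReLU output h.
h = [1, 3, 0, 4]

ReLU applied element-wise: max(0,1)=1, max(0,3)=3, max(0,-2)=0, max(0,4)=4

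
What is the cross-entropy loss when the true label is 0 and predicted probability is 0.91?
L = 2.408

L = -0·log(0.91) - 1·log(0.09) = -log(0.09) = 2.408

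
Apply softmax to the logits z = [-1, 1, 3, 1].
p = [0.0142, 0.105, 0.7758, 0.105]

exp(z) = [0.3679, 2.718, 20.09, 2.718]
Sum = 25.89
p = [0.0142, 0.105, 0.7758, 0.105]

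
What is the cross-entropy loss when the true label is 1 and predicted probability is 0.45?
L = 0.7985

L = -1·log(0.45) - 0·log(0.55) = -log(0.45) = 0.7985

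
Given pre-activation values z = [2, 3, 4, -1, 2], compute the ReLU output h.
h = [2, 3, 4, 0, 2]

ReLU applied element-wise: max(0,2)=2, max(0,3)=3, max(0,4)=4, max(0,-1)=0, max(0,2)=2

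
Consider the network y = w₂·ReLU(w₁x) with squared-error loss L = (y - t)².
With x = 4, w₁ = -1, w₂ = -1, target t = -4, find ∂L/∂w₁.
∂L/∂w₁ = 0

Forward pass:
z = w₁x = -1×4 = -4
h = ReLU(-4) = 0
y = w₂h = -1×0 = 0

Backward pass:
∂L/∂y = 2(y - t) = 2(0 - -4) = 8
∂y/∂h = w₂ = -1
∂h/∂z = 0 (ReLU derivative)
∂z/∂w₁ = x = 4

∂L/∂w₁ = 8 × -1 × 0 × 4 = 0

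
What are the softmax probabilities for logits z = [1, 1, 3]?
p = [0.1065, 0.1065, 0.787]

exp(z) = [2.718, 2.718, 20.09]
Sum = 25.52
p = [0.1065, 0.1065, 0.787]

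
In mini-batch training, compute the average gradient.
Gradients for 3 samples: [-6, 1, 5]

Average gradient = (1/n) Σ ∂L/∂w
Average gradient = 0

Average = (1/3)(-6 + 1 + 5) = 0/3 = 0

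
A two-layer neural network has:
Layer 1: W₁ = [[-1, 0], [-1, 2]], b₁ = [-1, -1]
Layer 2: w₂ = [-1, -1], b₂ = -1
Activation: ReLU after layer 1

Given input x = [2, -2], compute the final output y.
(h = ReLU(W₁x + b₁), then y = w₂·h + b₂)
y = -1

Layer 1 pre-activation: z₁ = [-3, -7]
After ReLU: h = [0, 0]
Layer 2 output: y = -1×0 + -1×0 + -1 = -1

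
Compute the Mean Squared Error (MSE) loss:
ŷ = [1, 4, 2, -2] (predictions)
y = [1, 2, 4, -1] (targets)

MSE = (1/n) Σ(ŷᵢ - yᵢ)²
MSE = 2.25

MSE = (1/4)((1-1)² + (4-2)² + (2-4)² + (-2--1)²) = (1/4)(0 + 4 + 4 + 1) = 2.25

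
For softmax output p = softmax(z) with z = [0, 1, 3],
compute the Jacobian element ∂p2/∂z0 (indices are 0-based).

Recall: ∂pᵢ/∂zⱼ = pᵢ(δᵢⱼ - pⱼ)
∂p2/∂z0 = -0.03545

p = softmax(z) = [0.04201, 0.1142, 0.8438]
p2 = 0.8438, p0 = 0.04201

∂p2/∂z0 = -p2 × p0 = -0.8438 × 0.04201 = -0.03545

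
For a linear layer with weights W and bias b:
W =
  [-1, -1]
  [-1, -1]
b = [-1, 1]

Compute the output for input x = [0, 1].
y = [-2, 0]

Wx = [-1×0 + -1×1, -1×0 + -1×1]
   = [-1, -1]
y = Wx + b = [-1 + -1, -1 + 1] = [-2, 0]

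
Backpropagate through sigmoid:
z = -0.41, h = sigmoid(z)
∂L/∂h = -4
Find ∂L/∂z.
∂L/∂z = -0.9591

σ(-0.41) = 0.3989
σ'(-0.41) = σ(-0.41)(1 - σ(-0.41)) = 0.3989 × 0.6011 = 0.2398
∂L/∂z = ∂L/∂h · σ'(z) = -4 × 0.2398 = -0.9591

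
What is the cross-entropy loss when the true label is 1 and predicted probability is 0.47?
L = 0.755

L = -1·log(0.47) - 0·log(0.53) = -log(0.47) = 0.755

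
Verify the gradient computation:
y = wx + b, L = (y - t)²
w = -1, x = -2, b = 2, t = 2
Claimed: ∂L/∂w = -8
Correct

y = (-1)(-2) + 2 = 4
∂L/∂y = 2(y - t) = 2(4 - 2) = 4
∂y/∂w = x = -2
∂L/∂w = 4 × -2 = -8

Claimed value: -8
Correct: The correct gradient is -8.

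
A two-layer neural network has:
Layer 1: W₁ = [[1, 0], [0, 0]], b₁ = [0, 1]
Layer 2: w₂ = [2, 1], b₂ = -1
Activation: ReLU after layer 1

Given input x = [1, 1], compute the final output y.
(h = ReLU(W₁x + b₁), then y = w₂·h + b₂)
y = 2

Layer 1 pre-activation: z₁ = [1, 1]
After ReLU: h = [1, 1]
Layer 2 output: y = 2×1 + 1×1 + -1 = 2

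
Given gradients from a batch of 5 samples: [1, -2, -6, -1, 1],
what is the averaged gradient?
Average gradient = -1.4

Average = (1/5)(1 + -2 + -6 + -1 + 1) = -7/5 = -1.4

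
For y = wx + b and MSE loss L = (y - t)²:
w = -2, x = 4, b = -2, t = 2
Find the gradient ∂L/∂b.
∂L/∂b = -24

y = wx + b = (-2)(4) + -2 = -10
∂L/∂y = 2(y - t) = 2(-10 - 2) = -24
∂y/∂b = 1
∂L/∂b = ∂L/∂y · ∂y/∂b = -24 × 1 = -24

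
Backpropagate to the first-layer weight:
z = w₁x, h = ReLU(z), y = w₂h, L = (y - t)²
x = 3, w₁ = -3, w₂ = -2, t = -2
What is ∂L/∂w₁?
∂L/∂w₁ = 0

Forward pass:
z = w₁x = -3×3 = -9
h = ReLU(-9) = 0
y = w₂h = -2×0 = 0

Backward pass:
∂L/∂y = 2(y - t) = 2(0 - -2) = 4
∂y/∂h = w₂ = -2
∂h/∂z = 0 (ReLU derivative)
∂z/∂w₁ = x = 3

∂L/∂w₁ = 4 × -2 × 0 × 3 = 0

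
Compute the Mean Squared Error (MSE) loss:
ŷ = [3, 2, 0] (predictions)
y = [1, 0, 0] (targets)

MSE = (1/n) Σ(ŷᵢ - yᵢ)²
MSE = 2.667

MSE = (1/3)((3-1)² + (2-0)² + (0-0)²) = (1/3)(4 + 4 + 0) = 2.667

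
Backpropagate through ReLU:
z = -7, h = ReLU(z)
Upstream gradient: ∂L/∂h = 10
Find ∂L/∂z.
∂L/∂z = 0

h = ReLU(-7) = 0
Since z < 0: ∂h/∂z = 0
∂L/∂z = ∂L/∂h · ∂h/∂z = 10 × 0 = 0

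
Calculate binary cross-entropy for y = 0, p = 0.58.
L = 0.8675

L = -0·log(0.58) - 1·log(0.42) = -log(0.42) = 0.8675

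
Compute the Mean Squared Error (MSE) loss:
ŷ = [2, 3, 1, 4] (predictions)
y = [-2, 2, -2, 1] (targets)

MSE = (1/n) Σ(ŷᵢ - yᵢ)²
MSE = 8.75

MSE = (1/4)((2--2)² + (3-2)² + (1--2)² + (4-1)²) = (1/4)(16 + 1 + 9 + 9) = 8.75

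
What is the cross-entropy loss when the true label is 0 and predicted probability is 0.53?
L = 0.755

L = -0·log(0.53) - 1·log(0.47) = -log(0.47) = 0.755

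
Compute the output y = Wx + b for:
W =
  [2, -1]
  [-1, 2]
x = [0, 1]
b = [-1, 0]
y = [-2, 2]

Wx = [2×0 + -1×1, -1×0 + 2×1]
   = [-1, 2]
y = Wx + b = [-1 + -1, 2 + 0] = [-2, 2]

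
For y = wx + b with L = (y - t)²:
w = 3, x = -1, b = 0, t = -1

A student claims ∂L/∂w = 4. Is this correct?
Correct

y = (3)(-1) + 0 = -3
∂L/∂y = 2(y - t) = 2(-3 - -1) = -4
∂y/∂w = x = -1
∂L/∂w = -4 × -1 = 4

Claimed value: 4
Correct: The correct gradient is 4.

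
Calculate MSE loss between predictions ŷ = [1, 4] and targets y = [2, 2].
MSE = 2.5

MSE = (1/2)((1-2)² + (4-2)²) = (1/2)(1 + 4) = 2.5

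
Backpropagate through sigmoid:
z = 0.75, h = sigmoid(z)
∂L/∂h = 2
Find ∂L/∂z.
∂L/∂z = 0.4358

σ(0.75) = 0.6792
σ'(0.75) = σ(0.75)(1 - σ(0.75)) = 0.6792 × 0.3208 = 0.2179
∂L/∂z = ∂L/∂h · σ'(z) = 2 × 0.2179 = 0.4358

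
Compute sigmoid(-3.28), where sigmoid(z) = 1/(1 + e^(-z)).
0.03626

sigmoid(-3.28) = 1/(1 + e^(3.28)) = 1/(1 + 26.58) = 0.03626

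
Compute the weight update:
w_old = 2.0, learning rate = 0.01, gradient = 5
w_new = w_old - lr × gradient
w_new = 1.95

w_new = w - η·∂L/∂w = 2.0 - 0.01×(5) = 2.0 - (0.05) = 1.95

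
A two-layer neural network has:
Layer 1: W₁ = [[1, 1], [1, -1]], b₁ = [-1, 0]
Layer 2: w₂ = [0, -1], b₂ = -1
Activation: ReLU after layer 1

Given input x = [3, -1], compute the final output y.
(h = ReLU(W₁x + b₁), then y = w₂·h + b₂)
y = -5

Layer 1 pre-activation: z₁ = [1, 4]
After ReLU: h = [1, 4]
Layer 2 output: y = 0×1 + -1×4 + -1 = -5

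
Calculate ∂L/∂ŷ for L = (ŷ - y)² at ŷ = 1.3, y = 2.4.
∂L/∂ŷ = -2.2

∂L/∂ŷ = 2(ŷ - y) = 2(1.3 - 2.4) = 2(-1.1) = -2.2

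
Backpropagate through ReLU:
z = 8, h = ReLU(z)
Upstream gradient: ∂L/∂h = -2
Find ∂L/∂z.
∂L/∂z = -2

h = ReLU(8) = 8
Since z > 0: ∂h/∂z = 1
∂L/∂z = ∂L/∂h · ∂h/∂z = -2 × 1 = -2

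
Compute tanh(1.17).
0.8243

tanh(1.17) = (e^(1.17) - e^(-1.17))/(e^(1.17) + e^(-1.17)) = 0.8243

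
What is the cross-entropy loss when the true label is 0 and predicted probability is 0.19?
L = 0.2107

L = -0·log(0.19) - 1·log(0.81) = -log(0.81) = 0.2107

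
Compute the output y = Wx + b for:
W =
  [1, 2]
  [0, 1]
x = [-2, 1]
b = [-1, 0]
y = [-1, 1]

Wx = [1×-2 + 2×1, 0×-2 + 1×1]
   = [0, 1]
y = Wx + b = [0 + -1, 1 + 0] = [-1, 1]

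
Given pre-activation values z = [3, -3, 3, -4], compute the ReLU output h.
h = [3, 0, 3, 0]

ReLU applied element-wise: max(0,3)=3, max(0,-3)=0, max(0,3)=3, max(0,-4)=0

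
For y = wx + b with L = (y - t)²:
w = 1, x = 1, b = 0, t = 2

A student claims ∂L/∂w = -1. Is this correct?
Incorrect

y = (1)(1) + 0 = 1
∂L/∂y = 2(y - t) = 2(1 - 2) = -2
∂y/∂w = x = 1
∂L/∂w = -2 × 1 = -2

Claimed value: -1
Incorrect: The correct gradient is -2.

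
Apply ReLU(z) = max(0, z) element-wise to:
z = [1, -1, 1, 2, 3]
h = [1, 0, 1, 2, 3]

ReLU applied element-wise: max(0,1)=1, max(0,-1)=0, max(0,1)=1, max(0,2)=2, max(0,3)=3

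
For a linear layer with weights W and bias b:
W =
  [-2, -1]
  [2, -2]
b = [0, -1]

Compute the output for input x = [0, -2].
y = [2, 3]

Wx = [-2×0 + -1×-2, 2×0 + -2×-2]
   = [2, 4]
y = Wx + b = [2 + 0, 4 + -1] = [2, 3]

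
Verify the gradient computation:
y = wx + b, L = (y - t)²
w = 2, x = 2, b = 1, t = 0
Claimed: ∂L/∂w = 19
Incorrect

y = (2)(2) + 1 = 5
∂L/∂y = 2(y - t) = 2(5 - 0) = 10
∂y/∂w = x = 2
∂L/∂w = 10 × 2 = 20

Claimed value: 19
Incorrect: The correct gradient is 20.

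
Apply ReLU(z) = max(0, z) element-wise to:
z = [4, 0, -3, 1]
h = [4, 0, 0, 1]

ReLU applied element-wise: max(0,4)=4, max(0,0)=0, max(0,-3)=0, max(0,1)=1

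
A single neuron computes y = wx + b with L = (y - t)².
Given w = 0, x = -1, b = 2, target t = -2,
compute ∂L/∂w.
∂L/∂w = -8

y = wx + b = (0)(-1) + 2 = 2
∂L/∂y = 2(y - t) = 2(2 - -2) = 8
∂y/∂w = x = -1
∂L/∂w = ∂L/∂y · ∂y/∂w = 8 × -1 = -8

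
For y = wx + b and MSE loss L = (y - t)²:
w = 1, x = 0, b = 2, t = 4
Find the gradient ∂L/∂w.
∂L/∂w = 0

y = wx + b = (1)(0) + 2 = 2
∂L/∂y = 2(y - t) = 2(2 - 4) = -4
∂y/∂w = x = 0
∂L/∂w = ∂L/∂y · ∂y/∂w = -4 × 0 = 0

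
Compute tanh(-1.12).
-0.8076

tanh(-1.12) = (e^(-1.12) - e^(1.12))/(e^(-1.12) + e^(1.12)) = -0.8076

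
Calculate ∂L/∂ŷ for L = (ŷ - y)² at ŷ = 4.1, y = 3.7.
∂L/∂ŷ = 0.8

∂L/∂ŷ = 2(ŷ - y) = 2(4.1 - 3.7) = 2(0.4) = 0.8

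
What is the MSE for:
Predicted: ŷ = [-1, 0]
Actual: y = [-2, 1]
MSE = 1

MSE = (1/2)((-1--2)² + (0-1)²) = (1/2)(1 + 1) = 1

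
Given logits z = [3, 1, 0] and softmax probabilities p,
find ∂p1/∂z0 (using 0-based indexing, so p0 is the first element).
∂p1/∂z0 = -0.09636

p = softmax(z) = [0.8438, 0.1142, 0.04201]
p1 = 0.1142, p0 = 0.8438

∂p1/∂z0 = -p1 × p0 = -0.1142 × 0.8438 = -0.09636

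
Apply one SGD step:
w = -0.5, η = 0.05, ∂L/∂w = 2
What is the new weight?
w_new = -0.6

w_new = w - η·∂L/∂w = -0.5 - 0.05×(2) = -0.5 - (0.1) = -0.6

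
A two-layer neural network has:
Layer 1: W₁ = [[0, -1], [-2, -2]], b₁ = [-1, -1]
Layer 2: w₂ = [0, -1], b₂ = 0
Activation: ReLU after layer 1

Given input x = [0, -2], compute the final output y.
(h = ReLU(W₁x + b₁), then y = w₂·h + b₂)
y = -3

Layer 1 pre-activation: z₁ = [1, 3]
After ReLU: h = [1, 3]
Layer 2 output: y = 0×1 + -1×3 + 0 = -3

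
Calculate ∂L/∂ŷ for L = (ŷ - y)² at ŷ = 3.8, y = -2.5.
∂L/∂ŷ = 12.6

∂L/∂ŷ = 2(ŷ - y) = 2(3.8 - -2.5) = 2(6.3) = 12.6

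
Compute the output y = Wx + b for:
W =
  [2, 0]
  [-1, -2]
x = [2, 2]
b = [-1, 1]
y = [3, -5]

Wx = [2×2 + 0×2, -1×2 + -2×2]
   = [4, -6]
y = Wx + b = [4 + -1, -6 + 1] = [3, -5]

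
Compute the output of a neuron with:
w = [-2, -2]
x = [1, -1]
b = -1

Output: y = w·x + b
y = -1

y = (-2)(1) + (-2)(-1) + -1 = -1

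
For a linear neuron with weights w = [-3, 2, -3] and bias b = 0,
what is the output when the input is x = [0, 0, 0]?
y = 0

y = (-3)(0) + (2)(0) + (-3)(0) + 0 = 0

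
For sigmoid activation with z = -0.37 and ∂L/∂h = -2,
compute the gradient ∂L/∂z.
∂L/∂z = -0.4833

σ(-0.37) = 0.4085
σ'(-0.37) = σ(-0.37)(1 - σ(-0.37)) = 0.4085 × 0.5915 = 0.2416
∂L/∂z = ∂L/∂h · σ'(z) = -2 × 0.2416 = -0.4833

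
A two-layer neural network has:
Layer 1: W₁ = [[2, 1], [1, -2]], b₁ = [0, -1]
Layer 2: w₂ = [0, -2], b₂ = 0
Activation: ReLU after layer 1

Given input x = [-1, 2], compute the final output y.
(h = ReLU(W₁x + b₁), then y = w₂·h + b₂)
y = 0

Layer 1 pre-activation: z₁ = [0, -6]
After ReLU: h = [0, 0]
Layer 2 output: y = 0×0 + -2×0 + 0 = 0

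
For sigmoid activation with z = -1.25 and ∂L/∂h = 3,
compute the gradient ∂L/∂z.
∂L/∂z = 0.5193

σ(-1.25) = 0.2227
σ'(-1.25) = σ(-1.25)(1 - σ(-1.25)) = 0.2227 × 0.7773 = 0.1731
∂L/∂z = ∂L/∂h · σ'(z) = 3 × 0.1731 = 0.5193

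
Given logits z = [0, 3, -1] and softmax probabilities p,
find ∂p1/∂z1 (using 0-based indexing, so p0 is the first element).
∂p1/∂z1 = 0.0597

p = softmax(z) = [0.04661, 0.9362, 0.01715]
p1 = 0.9362

∂p1/∂z1 = p1(1 - p1) = 0.9362 × (1 - 0.9362) = 0.0597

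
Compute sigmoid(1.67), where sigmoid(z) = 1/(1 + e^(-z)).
0.8416

sigmoid(1.67) = 1/(1 + e^(-1.67)) = 1/(1 + 0.1882) = 0.8416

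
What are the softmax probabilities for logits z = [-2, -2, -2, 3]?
p = [0.0066, 0.0066, 0.0066, 0.9802]

exp(z) = [0.1353, 0.1353, 0.1353, 20.09]
Sum = 20.49
p = [0.0066, 0.0066, 0.0066, 0.9802]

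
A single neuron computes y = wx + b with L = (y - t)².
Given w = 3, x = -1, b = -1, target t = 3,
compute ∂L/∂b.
∂L/∂b = -14

y = wx + b = (3)(-1) + -1 = -4
∂L/∂y = 2(y - t) = 2(-4 - 3) = -14
∂y/∂b = 1
∂L/∂b = ∂L/∂y · ∂y/∂b = -14 × 1 = -14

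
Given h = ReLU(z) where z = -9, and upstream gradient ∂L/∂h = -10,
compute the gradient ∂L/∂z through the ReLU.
∂L/∂z = 0

h = ReLU(-9) = 0
Since z < 0: ∂h/∂z = 0
∂L/∂z = ∂L/∂h · ∂h/∂z = -10 × 0 = 0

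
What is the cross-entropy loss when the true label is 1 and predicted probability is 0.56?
L = 0.5798

L = -1·log(0.56) - 0·log(0.44) = -log(0.56) = 0.5798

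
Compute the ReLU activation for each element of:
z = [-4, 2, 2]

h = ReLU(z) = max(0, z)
h = [0, 2, 2]

ReLU applied element-wise: max(0,-4)=0, max(0,2)=2, max(0,2)=2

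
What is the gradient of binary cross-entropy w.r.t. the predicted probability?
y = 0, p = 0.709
∂L/∂p = 3.436

∂L/∂p = -y/p + (1-y)/(1-p) = 0 + 1/0.291 = 3.436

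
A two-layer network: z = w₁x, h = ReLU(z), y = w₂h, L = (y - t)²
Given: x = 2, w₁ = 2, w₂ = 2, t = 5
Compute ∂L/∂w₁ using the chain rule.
∂L/∂w₁ = 24

Forward pass:
z = w₁x = 2×2 = 4
h = ReLU(4) = 4
y = w₂h = 2×4 = 8

Backward pass:
∂L/∂y = 2(y - t) = 2(8 - 5) = 6
∂y/∂h = w₂ = 2
∂h/∂z = 1 (ReLU derivative)
∂z/∂w₁ = x = 2

∂L/∂w₁ = 6 × 2 × 1 × 2 = 24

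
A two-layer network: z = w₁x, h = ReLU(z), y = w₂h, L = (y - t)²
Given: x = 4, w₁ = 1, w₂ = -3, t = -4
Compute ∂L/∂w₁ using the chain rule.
∂L/∂w₁ = 192

Forward pass:
z = w₁x = 1×4 = 4
h = ReLU(4) = 4
y = w₂h = -3×4 = -12

Backward pass:
∂L/∂y = 2(y - t) = 2(-12 - -4) = -16
∂y/∂h = w₂ = -3
∂h/∂z = 1 (ReLU derivative)
∂z/∂w₁ = x = 4

∂L/∂w₁ = -16 × -3 × 1 × 4 = 192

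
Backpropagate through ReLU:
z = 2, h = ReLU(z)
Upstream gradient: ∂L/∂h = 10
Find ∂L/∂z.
∂L/∂z = 10

h = ReLU(2) = 2
Since z > 0: ∂h/∂z = 1
∂L/∂z = ∂L/∂h · ∂h/∂z = 10 × 1 = 10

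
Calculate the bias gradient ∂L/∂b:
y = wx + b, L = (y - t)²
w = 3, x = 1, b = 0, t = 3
∂L/∂b = 0

y = wx + b = (3)(1) + 0 = 3
∂L/∂y = 2(y - t) = 2(3 - 3) = 0
∂y/∂b = 1
∂L/∂b = ∂L/∂y · ∂y/∂b = 0 × 1 = 0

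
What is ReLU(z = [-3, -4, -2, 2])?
h = [0, 0, 0, 2]

ReLU applied element-wise: max(0,-3)=0, max(0,-4)=0, max(0,-2)=0, max(0,2)=2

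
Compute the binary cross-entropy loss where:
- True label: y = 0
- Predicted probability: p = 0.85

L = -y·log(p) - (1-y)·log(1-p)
L = 1.897

L = -0·log(0.85) - 1·log(0.15) = -log(0.15) = 1.897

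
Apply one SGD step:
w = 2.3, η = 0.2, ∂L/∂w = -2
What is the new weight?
w_new = 2.7

w_new = w - η·∂L/∂w = 2.3 - 0.2×(-2) = 2.3 - (-0.4) = 2.7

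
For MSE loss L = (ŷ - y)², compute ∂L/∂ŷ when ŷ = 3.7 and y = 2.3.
∂L/∂ŷ = 2.8

∂L/∂ŷ = 2(ŷ - y) = 2(3.7 - 2.3) = 2(1.4) = 2.8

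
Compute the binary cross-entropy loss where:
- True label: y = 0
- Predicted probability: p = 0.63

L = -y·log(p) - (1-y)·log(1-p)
L = 0.9943

L = -0·log(0.63) - 1·log(0.37) = -log(0.37) = 0.9943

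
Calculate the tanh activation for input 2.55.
0.9879

tanh(2.55) = (e^(2.55) - e^(-2.55))/(e^(2.55) + e^(-2.55)) = 0.9879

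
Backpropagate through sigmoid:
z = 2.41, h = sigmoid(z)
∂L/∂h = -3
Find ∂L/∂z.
∂L/∂z = -0.2269

σ(2.41) = 0.9176
σ'(2.41) = σ(2.41)(1 - σ(2.41)) = 0.9176 × 0.08241 = 0.07562
∂L/∂z = ∂L/∂h · σ'(z) = -3 × 0.07562 = -0.2269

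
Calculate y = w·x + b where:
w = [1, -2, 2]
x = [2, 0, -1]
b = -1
y = -1

y = (1)(2) + (-2)(0) + (2)(-1) + -1 = -1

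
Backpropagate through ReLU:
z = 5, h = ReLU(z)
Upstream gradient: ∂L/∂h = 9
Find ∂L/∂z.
∂L/∂z = 9

h = ReLU(5) = 5
Since z > 0: ∂h/∂z = 1
∂L/∂z = ∂L/∂h · ∂h/∂z = 9 × 1 = 9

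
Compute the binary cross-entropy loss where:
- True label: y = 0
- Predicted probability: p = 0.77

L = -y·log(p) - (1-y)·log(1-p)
L = 1.47

L = -0·log(0.77) - 1·log(0.23) = -log(0.23) = 1.47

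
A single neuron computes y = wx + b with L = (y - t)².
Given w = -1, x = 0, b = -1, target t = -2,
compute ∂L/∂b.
∂L/∂b = 2

y = wx + b = (-1)(0) + -1 = -1
∂L/∂y = 2(y - t) = 2(-1 - -2) = 2
∂y/∂b = 1
∂L/∂b = ∂L/∂y · ∂y/∂b = 2 × 1 = 2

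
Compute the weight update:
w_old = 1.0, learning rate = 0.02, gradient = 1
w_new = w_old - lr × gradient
w_new = 0.98

w_new = w - η·∂L/∂w = 1.0 - 0.02×(1) = 1.0 - (0.02) = 0.98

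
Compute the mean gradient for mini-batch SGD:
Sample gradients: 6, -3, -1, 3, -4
Average gradient = 0.2

Average = (1/5)(6 + -3 + -1 + 3 + -4) = 1/5 = 0.2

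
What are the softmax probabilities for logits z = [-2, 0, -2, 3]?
p = [0.0063, 0.0468, 0.0063, 0.9405]

exp(z) = [0.1353, 1, 0.1353, 20.09]
Sum = 21.36
p = [0.0063, 0.0468, 0.0063, 0.9405]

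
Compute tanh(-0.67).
-0.585

tanh(-0.67) = (e^(-0.67) - e^(0.67))/(e^(-0.67) + e^(0.67)) = -0.585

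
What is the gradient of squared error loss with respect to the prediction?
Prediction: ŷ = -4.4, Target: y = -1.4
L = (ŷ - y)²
∂L/∂ŷ = -6.0

∂L/∂ŷ = 2(ŷ - y) = 2(-4.4 - -1.4) = 2(-3.0) = -6.0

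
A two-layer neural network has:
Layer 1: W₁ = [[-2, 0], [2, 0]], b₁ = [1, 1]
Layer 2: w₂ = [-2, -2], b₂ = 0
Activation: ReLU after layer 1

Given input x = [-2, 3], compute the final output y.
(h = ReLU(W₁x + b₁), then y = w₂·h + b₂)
y = -10

Layer 1 pre-activation: z₁ = [5, -3]
After ReLU: h = [5, 0]
Layer 2 output: y = -2×5 + -2×0 + 0 = -10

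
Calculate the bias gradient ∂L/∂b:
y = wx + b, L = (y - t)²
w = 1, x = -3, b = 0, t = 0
∂L/∂b = -6

y = wx + b = (1)(-3) + 0 = -3
∂L/∂y = 2(y - t) = 2(-3 - 0) = -6
∂y/∂b = 1
∂L/∂b = ∂L/∂y · ∂y/∂b = -6 × 1 = -6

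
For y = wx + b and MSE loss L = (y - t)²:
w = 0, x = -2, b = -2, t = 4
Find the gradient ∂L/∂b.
∂L/∂b = -12

y = wx + b = (0)(-2) + -2 = -2
∂L/∂y = 2(y - t) = 2(-2 - 4) = -12
∂y/∂b = 1
∂L/∂b = ∂L/∂y · ∂y/∂b = -12 × 1 = -12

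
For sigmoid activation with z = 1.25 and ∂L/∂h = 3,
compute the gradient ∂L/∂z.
∂L/∂z = 0.5193

σ(1.25) = 0.7773
σ'(1.25) = σ(1.25)(1 - σ(1.25)) = 0.7773 × 0.2227 = 0.1731
∂L/∂z = ∂L/∂h · σ'(z) = 3 × 0.1731 = 0.5193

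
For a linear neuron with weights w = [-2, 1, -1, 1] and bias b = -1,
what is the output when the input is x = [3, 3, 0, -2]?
y = -6

y = (-2)(3) + (1)(3) + (-1)(0) + (1)(-2) + -1 = -6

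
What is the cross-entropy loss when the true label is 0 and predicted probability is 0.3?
L = 0.3567

L = -0·log(0.3) - 1·log(0.7) = -log(0.7) = 0.3567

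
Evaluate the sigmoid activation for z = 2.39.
0.9161

sigmoid(2.39) = 1/(1 + e^(-2.39)) = 1/(1 + 0.09163) = 0.9161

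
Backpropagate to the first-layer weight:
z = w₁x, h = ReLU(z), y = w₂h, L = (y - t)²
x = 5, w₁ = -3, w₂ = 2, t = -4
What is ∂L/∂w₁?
∂L/∂w₁ = 0

Forward pass:
z = w₁x = -3×5 = -15
h = ReLU(-15) = 0
y = w₂h = 2×0 = 0

Backward pass:
∂L/∂y = 2(y - t) = 2(0 - -4) = 8
∂y/∂h = w₂ = 2
∂h/∂z = 0 (ReLU derivative)
∂z/∂w₁ = x = 5

∂L/∂w₁ = 8 × 2 × 0 × 5 = 0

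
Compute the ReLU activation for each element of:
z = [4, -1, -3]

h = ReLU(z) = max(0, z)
h = [4, 0, 0]

ReLU applied element-wise: max(0,4)=4, max(0,-1)=0, max(0,-3)=0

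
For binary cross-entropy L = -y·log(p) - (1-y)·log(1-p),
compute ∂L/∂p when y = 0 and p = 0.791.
∂L/∂p = 4.785

∂L/∂p = -y/p + (1-y)/(1-p) = 0 + 1/0.209 = 4.785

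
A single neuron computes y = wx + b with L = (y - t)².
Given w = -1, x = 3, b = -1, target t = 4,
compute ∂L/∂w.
∂L/∂w = -48

y = wx + b = (-1)(3) + -1 = -4
∂L/∂y = 2(y - t) = 2(-4 - 4) = -16
∂y/∂w = x = 3
∂L/∂w = ∂L/∂y · ∂y/∂w = -16 × 3 = -48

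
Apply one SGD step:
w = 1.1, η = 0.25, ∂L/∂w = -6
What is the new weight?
w_new = 2.6

w_new = w - η·∂L/∂w = 1.1 - 0.25×(-6) = 1.1 - (-1.5) = 2.6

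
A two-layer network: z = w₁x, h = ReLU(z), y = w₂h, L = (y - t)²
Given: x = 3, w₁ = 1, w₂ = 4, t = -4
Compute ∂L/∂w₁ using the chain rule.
∂L/∂w₁ = 384

Forward pass:
z = w₁x = 1×3 = 3
h = ReLU(3) = 3
y = w₂h = 4×3 = 12

Backward pass:
∂L/∂y = 2(y - t) = 2(12 - -4) = 32
∂y/∂h = w₂ = 4
∂h/∂z = 1 (ReLU derivative)
∂z/∂w₁ = x = 3

∂L/∂w₁ = 32 × 4 × 1 × 3 = 384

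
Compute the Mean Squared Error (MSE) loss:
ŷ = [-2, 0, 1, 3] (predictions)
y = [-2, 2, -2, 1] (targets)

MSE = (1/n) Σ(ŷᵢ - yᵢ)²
MSE = 4.25

MSE = (1/4)((-2--2)² + (0-2)² + (1--2)² + (3-1)²) = (1/4)(0 + 4 + 9 + 4) = 4.25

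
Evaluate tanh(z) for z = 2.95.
0.9945

tanh(2.95) = (e^(2.95) - e^(-2.95))/(e^(2.95) + e^(-2.95)) = 0.9945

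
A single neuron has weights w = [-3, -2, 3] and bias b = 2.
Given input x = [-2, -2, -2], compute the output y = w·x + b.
y = 6

y = (-3)(-2) + (-2)(-2) + (3)(-2) + 2 = 6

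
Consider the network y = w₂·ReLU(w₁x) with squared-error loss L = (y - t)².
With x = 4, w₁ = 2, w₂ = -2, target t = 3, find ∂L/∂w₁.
∂L/∂w₁ = 304

Forward pass:
z = w₁x = 2×4 = 8
h = ReLU(8) = 8
y = w₂h = -2×8 = -16

Backward pass:
∂L/∂y = 2(y - t) = 2(-16 - 3) = -38
∂y/∂h = w₂ = -2
∂h/∂z = 1 (ReLU derivative)
∂z/∂w₁ = x = 4

∂L/∂w₁ = -38 × -2 × 1 × 4 = 304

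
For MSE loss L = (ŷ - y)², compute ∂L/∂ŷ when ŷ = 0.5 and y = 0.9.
∂L/∂ŷ = -0.8

∂L/∂ŷ = 2(ŷ - y) = 2(0.5 - 0.9) = 2(-0.4) = -0.8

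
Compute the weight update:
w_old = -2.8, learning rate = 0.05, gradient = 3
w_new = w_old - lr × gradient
w_new = -2.95

w_new = w - η·∂L/∂w = -2.8 - 0.05×(3) = -2.8 - (0.15) = -2.95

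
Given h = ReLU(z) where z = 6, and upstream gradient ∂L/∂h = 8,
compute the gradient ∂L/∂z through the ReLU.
∂L/∂z = 8

h = ReLU(6) = 6
Since z > 0: ∂h/∂z = 1
∂L/∂z = ∂L/∂h · ∂h/∂z = 8 × 1 = 8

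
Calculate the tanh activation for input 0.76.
0.6411

tanh(0.76) = (e^(0.76) - e^(-0.76))/(e^(0.76) + e^(-0.76)) = 0.6411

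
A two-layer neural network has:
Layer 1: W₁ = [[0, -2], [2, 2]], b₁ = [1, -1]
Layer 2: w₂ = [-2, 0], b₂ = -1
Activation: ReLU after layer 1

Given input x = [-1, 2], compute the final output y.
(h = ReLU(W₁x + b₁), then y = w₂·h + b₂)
y = -1

Layer 1 pre-activation: z₁ = [-3, 1]
After ReLU: h = [0, 1]
Layer 2 output: y = -2×0 + 0×1 + -1 = -1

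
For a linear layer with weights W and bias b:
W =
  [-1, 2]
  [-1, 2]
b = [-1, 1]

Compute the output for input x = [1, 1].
y = [0, 2]

Wx = [-1×1 + 2×1, -1×1 + 2×1]
   = [1, 1]
y = Wx + b = [1 + -1, 1 + 1] = [0, 2]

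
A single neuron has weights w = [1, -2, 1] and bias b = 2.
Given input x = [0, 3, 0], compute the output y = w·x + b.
y = -4

y = (1)(0) + (-2)(3) + (1)(0) + 2 = -4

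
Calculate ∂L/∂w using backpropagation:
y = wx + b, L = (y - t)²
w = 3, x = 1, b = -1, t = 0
∂L/∂w = 4

y = wx + b = (3)(1) + -1 = 2
∂L/∂y = 2(y - t) = 2(2 - 0) = 4
∂y/∂w = x = 1
∂L/∂w = ∂L/∂y · ∂y/∂w = 4 × 1 = 4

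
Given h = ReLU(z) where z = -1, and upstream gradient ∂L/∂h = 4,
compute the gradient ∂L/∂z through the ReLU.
∂L/∂z = 0

h = ReLU(-1) = 0
Since z < 0: ∂h/∂z = 0
∂L/∂z = ∂L/∂h · ∂h/∂z = 4 × 0 = 0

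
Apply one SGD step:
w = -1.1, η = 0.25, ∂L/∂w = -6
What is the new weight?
w_new = 0.4

w_new = w - η·∂L/∂w = -1.1 - 0.25×(-6) = -1.1 - (-1.5) = 0.4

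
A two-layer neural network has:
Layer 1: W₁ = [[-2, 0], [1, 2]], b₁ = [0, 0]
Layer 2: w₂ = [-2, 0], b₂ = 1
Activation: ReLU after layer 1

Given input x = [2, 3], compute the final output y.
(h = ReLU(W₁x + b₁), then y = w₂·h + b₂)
y = 1

Layer 1 pre-activation: z₁ = [-4, 8]
After ReLU: h = [0, 8]
Layer 2 output: y = -2×0 + 0×8 + 1 = 1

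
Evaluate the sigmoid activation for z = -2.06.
0.113

sigmoid(-2.06) = 1/(1 + e^(2.06)) = 1/(1 + 7.846) = 0.113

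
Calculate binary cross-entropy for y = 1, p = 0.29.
L = 1.238

L = -1·log(0.29) - 0·log(0.71) = -log(0.29) = 1.238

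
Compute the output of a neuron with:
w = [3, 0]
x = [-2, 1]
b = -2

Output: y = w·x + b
y = -8

y = (3)(-2) + (0)(1) + -2 = -8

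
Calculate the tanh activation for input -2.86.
-0.9935

tanh(-2.86) = (e^(-2.86) - e^(2.86))/(e^(-2.86) + e^(2.86)) = -0.9935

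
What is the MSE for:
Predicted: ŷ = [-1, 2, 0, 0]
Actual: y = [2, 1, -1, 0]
MSE = 2.75

MSE = (1/4)((-1-2)² + (2-1)² + (0--1)² + (0-0)²) = (1/4)(9 + 1 + 1 + 0) = 2.75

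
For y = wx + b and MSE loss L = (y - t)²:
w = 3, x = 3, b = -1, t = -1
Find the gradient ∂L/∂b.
∂L/∂b = 18

y = wx + b = (3)(3) + -1 = 8
∂L/∂y = 2(y - t) = 2(8 - -1) = 18
∂y/∂b = 1
∂L/∂b = ∂L/∂y · ∂y/∂b = 18 × 1 = 18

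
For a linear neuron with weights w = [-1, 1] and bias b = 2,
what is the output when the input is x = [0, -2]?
y = 0

y = (-1)(0) + (1)(-2) + 2 = 0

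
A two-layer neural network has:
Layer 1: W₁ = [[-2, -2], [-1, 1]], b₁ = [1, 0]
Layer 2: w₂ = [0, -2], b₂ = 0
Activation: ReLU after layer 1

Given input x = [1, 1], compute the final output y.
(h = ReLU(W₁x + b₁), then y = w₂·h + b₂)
y = 0

Layer 1 pre-activation: z₁ = [-3, 0]
After ReLU: h = [0, 0]
Layer 2 output: y = 0×0 + -2×0 + 0 = 0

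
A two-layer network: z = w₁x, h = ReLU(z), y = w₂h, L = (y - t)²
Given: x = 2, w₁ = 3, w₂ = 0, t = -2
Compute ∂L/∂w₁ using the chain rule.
∂L/∂w₁ = 0

Forward pass:
z = w₁x = 3×2 = 6
h = ReLU(6) = 6
y = w₂h = 0×6 = 0

Backward pass:
∂L/∂y = 2(y - t) = 2(0 - -2) = 4
∂y/∂h = w₂ = 0
∂h/∂z = 1 (ReLU derivative)
∂z/∂w₁ = x = 2

∂L/∂w₁ = 4 × 0 × 1 × 2 = 0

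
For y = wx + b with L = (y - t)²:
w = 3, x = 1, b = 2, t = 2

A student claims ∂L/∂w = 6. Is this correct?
Correct

y = (3)(1) + 2 = 5
∂L/∂y = 2(y - t) = 2(5 - 2) = 6
∂y/∂w = x = 1
∂L/∂w = 6 × 1 = 6

Claimed value: 6
Correct: The correct gradient is 6.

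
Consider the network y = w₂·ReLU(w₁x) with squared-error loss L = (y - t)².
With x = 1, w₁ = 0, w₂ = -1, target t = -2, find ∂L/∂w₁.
∂L/∂w₁ = 0

Forward pass:
z = w₁x = 0×1 = 0
h = ReLU(0) = 0
y = w₂h = -1×0 = 0

Backward pass:
∂L/∂y = 2(y - t) = 2(0 - -2) = 4
∂y/∂h = w₂ = -1
∂h/∂z = 0 (ReLU derivative)
∂z/∂w₁ = x = 1

∂L/∂w₁ = 4 × -1 × 0 × 1 = 0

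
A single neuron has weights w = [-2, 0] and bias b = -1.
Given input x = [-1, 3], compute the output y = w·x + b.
y = 1

y = (-2)(-1) + (0)(3) + -1 = 1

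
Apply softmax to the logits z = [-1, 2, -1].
p = [0.0453, 0.9094, 0.0453]

exp(z) = [0.3679, 7.389, 0.3679]
Sum = 8.125
p = [0.0453, 0.9094, 0.0453]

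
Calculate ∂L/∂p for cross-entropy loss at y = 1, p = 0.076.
∂L/∂p = -13.16

∂L/∂p = -y/p + (1-y)/(1-p) = -1/0.076 + 0 = -13.16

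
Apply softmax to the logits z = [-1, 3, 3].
p = [0.0091, 0.4955, 0.4955]

exp(z) = [0.3679, 20.09, 20.09]
Sum = 40.54
p = [0.0091, 0.4955, 0.4955]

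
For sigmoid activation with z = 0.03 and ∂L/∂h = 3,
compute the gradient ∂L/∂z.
∂L/∂z = 0.7498

σ(0.03) = 0.5075
σ'(0.03) = σ(0.03)(1 - σ(0.03)) = 0.5075 × 0.4925 = 0.2499
∂L/∂z = ∂L/∂h · σ'(z) = 3 × 0.2499 = 0.7498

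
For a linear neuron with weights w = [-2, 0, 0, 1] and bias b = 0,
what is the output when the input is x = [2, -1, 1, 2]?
y = -2

y = (-2)(2) + (0)(-1) + (0)(1) + (1)(2) + 0 = -2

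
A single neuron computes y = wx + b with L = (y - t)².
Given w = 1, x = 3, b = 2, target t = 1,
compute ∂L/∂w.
∂L/∂w = 24

y = wx + b = (1)(3) + 2 = 5
∂L/∂y = 2(y - t) = 2(5 - 1) = 8
∂y/∂w = x = 3
∂L/∂w = ∂L/∂y · ∂y/∂w = 8 × 3 = 24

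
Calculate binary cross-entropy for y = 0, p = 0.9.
L = 2.303

L = -0·log(0.9) - 1·log(0.1) = -log(0.1) = 2.303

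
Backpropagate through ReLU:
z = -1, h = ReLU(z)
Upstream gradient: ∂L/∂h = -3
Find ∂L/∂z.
∂L/∂z = 0

h = ReLU(-1) = 0
Since z < 0: ∂h/∂z = 0
∂L/∂z = ∂L/∂h · ∂h/∂z = -3 × 0 = 0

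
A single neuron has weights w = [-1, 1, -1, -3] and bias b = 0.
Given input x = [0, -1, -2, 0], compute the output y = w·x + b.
y = 1

y = (-1)(0) + (1)(-1) + (-1)(-2) + (-3)(0) + 0 = 1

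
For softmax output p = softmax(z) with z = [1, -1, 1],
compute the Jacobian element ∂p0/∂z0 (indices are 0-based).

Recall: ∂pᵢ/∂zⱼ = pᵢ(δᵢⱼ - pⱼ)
∂p0/∂z0 = 0.249

p = softmax(z) = [0.4683, 0.06338, 0.4683]
p0 = 0.4683

∂p0/∂z0 = p0(1 - p0) = 0.4683 × (1 - 0.4683) = 0.249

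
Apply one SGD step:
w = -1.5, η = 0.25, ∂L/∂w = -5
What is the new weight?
w_new = -0.25

w_new = w - η·∂L/∂w = -1.5 - 0.25×(-5) = -1.5 - (-1.25) = -0.25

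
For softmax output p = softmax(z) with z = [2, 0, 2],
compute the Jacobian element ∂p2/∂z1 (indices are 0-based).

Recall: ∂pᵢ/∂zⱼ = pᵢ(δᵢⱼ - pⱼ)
∂p2/∂z1 = -0.02968

p = softmax(z) = [0.4683, 0.06338, 0.4683]
p2 = 0.4683, p1 = 0.06338

∂p2/∂z1 = -p2 × p1 = -0.4683 × 0.06338 = -0.02968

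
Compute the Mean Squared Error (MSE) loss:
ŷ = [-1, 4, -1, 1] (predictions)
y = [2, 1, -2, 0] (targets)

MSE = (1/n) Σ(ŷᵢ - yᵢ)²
MSE = 5

MSE = (1/4)((-1-2)² + (4-1)² + (-1--2)² + (1-0)²) = (1/4)(9 + 9 + 1 + 1) = 5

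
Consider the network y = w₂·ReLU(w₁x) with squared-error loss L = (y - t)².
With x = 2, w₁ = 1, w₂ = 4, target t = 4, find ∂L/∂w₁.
∂L/∂w₁ = 64

Forward pass:
z = w₁x = 1×2 = 2
h = ReLU(2) = 2
y = w₂h = 4×2 = 8

Backward pass:
∂L/∂y = 2(y - t) = 2(8 - 4) = 8
∂y/∂h = w₂ = 4
∂h/∂z = 1 (ReLU derivative)
∂z/∂w₁ = x = 2

∂L/∂w₁ = 8 × 4 × 1 × 2 = 64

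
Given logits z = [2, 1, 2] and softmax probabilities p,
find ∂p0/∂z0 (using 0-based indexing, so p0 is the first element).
∂p0/∂z0 = 0.244

p = softmax(z) = [0.4223, 0.1554, 0.4223]
p0 = 0.4223

∂p0/∂z0 = p0(1 - p0) = 0.4223 × (1 - 0.4223) = 0.244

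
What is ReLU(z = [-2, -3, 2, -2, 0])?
h = [0, 0, 2, 0, 0]

ReLU applied element-wise: max(0,-2)=0, max(0,-3)=0, max(0,2)=2, max(0,-2)=0, max(0,0)=0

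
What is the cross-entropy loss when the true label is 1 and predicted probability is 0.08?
L = 2.526

L = -1·log(0.08) - 0·log(0.92) = -log(0.08) = 2.526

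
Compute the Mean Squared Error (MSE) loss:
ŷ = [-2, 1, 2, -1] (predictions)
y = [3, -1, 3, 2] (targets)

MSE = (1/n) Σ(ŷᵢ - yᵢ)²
MSE = 9.75

MSE = (1/4)((-2-3)² + (1--1)² + (2-3)² + (-1-2)²) = (1/4)(25 + 4 + 1 + 9) = 9.75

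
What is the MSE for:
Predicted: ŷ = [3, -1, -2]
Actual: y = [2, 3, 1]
MSE = 8.667

MSE = (1/3)((3-2)² + (-1-3)² + (-2-1)²) = (1/3)(1 + 16 + 9) = 8.667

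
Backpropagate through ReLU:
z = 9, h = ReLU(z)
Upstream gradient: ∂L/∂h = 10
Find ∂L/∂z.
∂L/∂z = 10

h = ReLU(9) = 9
Since z > 0: ∂h/∂z = 1
∂L/∂z = ∂L/∂h · ∂h/∂z = 10 × 1 = 10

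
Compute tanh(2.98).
0.9949

tanh(2.98) = (e^(2.98) - e^(-2.98))/(e^(2.98) + e^(-2.98)) = 0.9949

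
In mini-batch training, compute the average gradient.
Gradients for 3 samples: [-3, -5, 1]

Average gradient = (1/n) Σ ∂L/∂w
Average gradient = -2.333

Average = (1/3)(-3 + -5 + 1) = -7/3 = -2.333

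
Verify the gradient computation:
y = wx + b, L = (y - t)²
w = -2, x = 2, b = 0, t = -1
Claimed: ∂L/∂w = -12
Correct

y = (-2)(2) + 0 = -4
∂L/∂y = 2(y - t) = 2(-4 - -1) = -6
∂y/∂w = x = 2
∂L/∂w = -6 × 2 = -12

Claimed value: -12
Correct: The correct gradient is -12.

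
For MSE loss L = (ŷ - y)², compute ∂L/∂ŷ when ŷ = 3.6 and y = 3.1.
∂L/∂ŷ = 1.0

∂L/∂ŷ = 2(ŷ - y) = 2(3.6 - 3.1) = 2(0.5) = 1.0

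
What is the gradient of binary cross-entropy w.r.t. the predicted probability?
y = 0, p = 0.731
∂L/∂p = 3.717

∂L/∂p = -y/p + (1-y)/(1-p) = 0 + 1/0.269 = 3.717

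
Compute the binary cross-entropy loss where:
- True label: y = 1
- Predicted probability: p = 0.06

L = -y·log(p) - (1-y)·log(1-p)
L = 2.813

L = -1·log(0.06) - 0·log(0.94) = -log(0.06) = 2.813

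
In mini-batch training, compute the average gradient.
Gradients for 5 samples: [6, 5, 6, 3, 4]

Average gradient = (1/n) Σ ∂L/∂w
Average gradient = 4.8

Average = (1/5)(6 + 5 + 6 + 3 + 4) = 24/5 = 4.8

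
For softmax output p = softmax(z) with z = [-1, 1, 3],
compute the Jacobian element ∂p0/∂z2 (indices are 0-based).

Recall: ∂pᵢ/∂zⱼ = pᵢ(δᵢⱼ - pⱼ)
∂p0/∂z2 = -0.01376

p = softmax(z) = [0.01588, 0.1173, 0.8668]
p0 = 0.01588, p2 = 0.8668

∂p0/∂z2 = -p0 × p2 = -0.01588 × 0.8668 = -0.01376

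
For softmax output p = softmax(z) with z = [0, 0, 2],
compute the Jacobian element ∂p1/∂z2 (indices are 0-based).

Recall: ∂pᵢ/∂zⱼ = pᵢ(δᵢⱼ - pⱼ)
∂p1/∂z2 = -0.08382

p = softmax(z) = [0.1065, 0.1065, 0.787]
p1 = 0.1065, p2 = 0.787

∂p1/∂z2 = -p1 × p2 = -0.1065 × 0.787 = -0.08382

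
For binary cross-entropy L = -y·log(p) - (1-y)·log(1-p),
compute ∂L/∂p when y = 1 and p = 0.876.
∂L/∂p = -1.142

∂L/∂p = -y/p + (1-y)/(1-p) = -1/0.876 + 0 = -1.142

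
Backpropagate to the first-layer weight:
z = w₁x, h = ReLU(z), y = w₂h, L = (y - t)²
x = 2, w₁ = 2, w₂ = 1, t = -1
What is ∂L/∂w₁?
∂L/∂w₁ = 20

Forward pass:
z = w₁x = 2×2 = 4
h = ReLU(4) = 4
y = w₂h = 1×4 = 4

Backward pass:
∂L/∂y = 2(y - t) = 2(4 - -1) = 10
∂y/∂h = w₂ = 1
∂h/∂z = 1 (ReLU derivative)
∂z/∂w₁ = x = 2

∂L/∂w₁ = 10 × 1 × 1 × 2 = 20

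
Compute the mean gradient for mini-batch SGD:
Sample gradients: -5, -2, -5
Average gradient = -4

Average = (1/3)(-5 + -2 + -5) = -12/3 = -4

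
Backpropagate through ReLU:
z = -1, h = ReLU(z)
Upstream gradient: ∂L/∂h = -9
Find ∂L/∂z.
∂L/∂z = 0

h = ReLU(-1) = 0
Since z < 0: ∂h/∂z = 0
∂L/∂z = ∂L/∂h · ∂h/∂z = -9 × 0 = 0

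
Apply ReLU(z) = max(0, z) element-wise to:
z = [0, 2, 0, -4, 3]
h = [0, 2, 0, 0, 3]

ReLU applied element-wise: max(0,0)=0, max(0,2)=2, max(0,0)=0, max(0,-4)=0, max(0,3)=3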